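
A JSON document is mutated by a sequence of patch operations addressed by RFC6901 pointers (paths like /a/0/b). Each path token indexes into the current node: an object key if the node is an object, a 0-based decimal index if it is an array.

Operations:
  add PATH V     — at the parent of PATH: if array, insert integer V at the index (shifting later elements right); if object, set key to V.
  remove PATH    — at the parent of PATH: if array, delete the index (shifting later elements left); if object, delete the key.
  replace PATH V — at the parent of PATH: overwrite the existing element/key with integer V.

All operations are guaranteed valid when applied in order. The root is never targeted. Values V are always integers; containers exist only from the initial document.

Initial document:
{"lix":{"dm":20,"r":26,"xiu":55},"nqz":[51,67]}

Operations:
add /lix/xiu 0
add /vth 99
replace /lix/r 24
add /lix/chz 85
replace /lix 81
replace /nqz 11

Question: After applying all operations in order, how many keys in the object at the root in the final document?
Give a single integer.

After op 1 (add /lix/xiu 0): {"lix":{"dm":20,"r":26,"xiu":0},"nqz":[51,67]}
After op 2 (add /vth 99): {"lix":{"dm":20,"r":26,"xiu":0},"nqz":[51,67],"vth":99}
After op 3 (replace /lix/r 24): {"lix":{"dm":20,"r":24,"xiu":0},"nqz":[51,67],"vth":99}
After op 4 (add /lix/chz 85): {"lix":{"chz":85,"dm":20,"r":24,"xiu":0},"nqz":[51,67],"vth":99}
After op 5 (replace /lix 81): {"lix":81,"nqz":[51,67],"vth":99}
After op 6 (replace /nqz 11): {"lix":81,"nqz":11,"vth":99}
Size at the root: 3

Answer: 3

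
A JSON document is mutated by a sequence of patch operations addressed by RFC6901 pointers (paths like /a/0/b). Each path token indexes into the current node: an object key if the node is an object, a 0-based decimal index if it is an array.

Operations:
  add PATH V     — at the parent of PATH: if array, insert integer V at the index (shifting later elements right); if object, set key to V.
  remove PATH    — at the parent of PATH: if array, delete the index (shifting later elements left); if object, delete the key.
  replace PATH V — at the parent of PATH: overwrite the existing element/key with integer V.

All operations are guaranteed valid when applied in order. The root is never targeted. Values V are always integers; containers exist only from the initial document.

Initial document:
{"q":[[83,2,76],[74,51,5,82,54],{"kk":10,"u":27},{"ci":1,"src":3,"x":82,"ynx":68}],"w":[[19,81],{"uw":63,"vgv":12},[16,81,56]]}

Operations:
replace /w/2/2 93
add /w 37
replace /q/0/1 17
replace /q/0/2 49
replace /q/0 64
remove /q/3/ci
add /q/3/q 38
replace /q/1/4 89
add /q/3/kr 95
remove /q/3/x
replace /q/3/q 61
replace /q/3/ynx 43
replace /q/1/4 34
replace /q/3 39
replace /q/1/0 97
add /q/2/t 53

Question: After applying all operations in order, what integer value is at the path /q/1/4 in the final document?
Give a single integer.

After op 1 (replace /w/2/2 93): {"q":[[83,2,76],[74,51,5,82,54],{"kk":10,"u":27},{"ci":1,"src":3,"x":82,"ynx":68}],"w":[[19,81],{"uw":63,"vgv":12},[16,81,93]]}
After op 2 (add /w 37): {"q":[[83,2,76],[74,51,5,82,54],{"kk":10,"u":27},{"ci":1,"src":3,"x":82,"ynx":68}],"w":37}
After op 3 (replace /q/0/1 17): {"q":[[83,17,76],[74,51,5,82,54],{"kk":10,"u":27},{"ci":1,"src":3,"x":82,"ynx":68}],"w":37}
After op 4 (replace /q/0/2 49): {"q":[[83,17,49],[74,51,5,82,54],{"kk":10,"u":27},{"ci":1,"src":3,"x":82,"ynx":68}],"w":37}
After op 5 (replace /q/0 64): {"q":[64,[74,51,5,82,54],{"kk":10,"u":27},{"ci":1,"src":3,"x":82,"ynx":68}],"w":37}
After op 6 (remove /q/3/ci): {"q":[64,[74,51,5,82,54],{"kk":10,"u":27},{"src":3,"x":82,"ynx":68}],"w":37}
After op 7 (add /q/3/q 38): {"q":[64,[74,51,5,82,54],{"kk":10,"u":27},{"q":38,"src":3,"x":82,"ynx":68}],"w":37}
After op 8 (replace /q/1/4 89): {"q":[64,[74,51,5,82,89],{"kk":10,"u":27},{"q":38,"src":3,"x":82,"ynx":68}],"w":37}
After op 9 (add /q/3/kr 95): {"q":[64,[74,51,5,82,89],{"kk":10,"u":27},{"kr":95,"q":38,"src":3,"x":82,"ynx":68}],"w":37}
After op 10 (remove /q/3/x): {"q":[64,[74,51,5,82,89],{"kk":10,"u":27},{"kr":95,"q":38,"src":3,"ynx":68}],"w":37}
After op 11 (replace /q/3/q 61): {"q":[64,[74,51,5,82,89],{"kk":10,"u":27},{"kr":95,"q":61,"src":3,"ynx":68}],"w":37}
After op 12 (replace /q/3/ynx 43): {"q":[64,[74,51,5,82,89],{"kk":10,"u":27},{"kr":95,"q":61,"src":3,"ynx":43}],"w":37}
After op 13 (replace /q/1/4 34): {"q":[64,[74,51,5,82,34],{"kk":10,"u":27},{"kr":95,"q":61,"src":3,"ynx":43}],"w":37}
After op 14 (replace /q/3 39): {"q":[64,[74,51,5,82,34],{"kk":10,"u":27},39],"w":37}
After op 15 (replace /q/1/0 97): {"q":[64,[97,51,5,82,34],{"kk":10,"u":27},39],"w":37}
After op 16 (add /q/2/t 53): {"q":[64,[97,51,5,82,34],{"kk":10,"t":53,"u":27},39],"w":37}
Value at /q/1/4: 34

Answer: 34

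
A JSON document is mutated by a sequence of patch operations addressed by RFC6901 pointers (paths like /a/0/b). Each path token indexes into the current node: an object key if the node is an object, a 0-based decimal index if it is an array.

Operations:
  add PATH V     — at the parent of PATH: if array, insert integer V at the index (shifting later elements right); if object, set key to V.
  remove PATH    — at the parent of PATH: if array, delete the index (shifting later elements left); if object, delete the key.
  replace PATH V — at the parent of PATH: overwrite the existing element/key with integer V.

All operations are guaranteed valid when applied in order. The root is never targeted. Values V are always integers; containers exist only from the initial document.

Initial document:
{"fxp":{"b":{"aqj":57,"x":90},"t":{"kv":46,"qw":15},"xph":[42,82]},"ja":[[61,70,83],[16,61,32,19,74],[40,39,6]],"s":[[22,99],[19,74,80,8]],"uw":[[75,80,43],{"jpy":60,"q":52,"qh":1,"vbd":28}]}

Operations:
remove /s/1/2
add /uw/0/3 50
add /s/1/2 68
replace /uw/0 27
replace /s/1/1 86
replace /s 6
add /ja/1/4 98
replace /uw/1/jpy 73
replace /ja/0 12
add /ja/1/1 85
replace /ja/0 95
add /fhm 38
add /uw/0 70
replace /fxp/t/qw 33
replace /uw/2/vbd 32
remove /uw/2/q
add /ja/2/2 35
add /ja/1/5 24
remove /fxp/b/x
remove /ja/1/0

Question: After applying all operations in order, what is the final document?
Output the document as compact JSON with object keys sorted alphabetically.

Answer: {"fhm":38,"fxp":{"b":{"aqj":57},"t":{"kv":46,"qw":33},"xph":[42,82]},"ja":[95,[85,61,32,19,24,98,74],[40,39,35,6]],"s":6,"uw":[70,27,{"jpy":73,"qh":1,"vbd":32}]}

Derivation:
After op 1 (remove /s/1/2): {"fxp":{"b":{"aqj":57,"x":90},"t":{"kv":46,"qw":15},"xph":[42,82]},"ja":[[61,70,83],[16,61,32,19,74],[40,39,6]],"s":[[22,99],[19,74,8]],"uw":[[75,80,43],{"jpy":60,"q":52,"qh":1,"vbd":28}]}
After op 2 (add /uw/0/3 50): {"fxp":{"b":{"aqj":57,"x":90},"t":{"kv":46,"qw":15},"xph":[42,82]},"ja":[[61,70,83],[16,61,32,19,74],[40,39,6]],"s":[[22,99],[19,74,8]],"uw":[[75,80,43,50],{"jpy":60,"q":52,"qh":1,"vbd":28}]}
After op 3 (add /s/1/2 68): {"fxp":{"b":{"aqj":57,"x":90},"t":{"kv":46,"qw":15},"xph":[42,82]},"ja":[[61,70,83],[16,61,32,19,74],[40,39,6]],"s":[[22,99],[19,74,68,8]],"uw":[[75,80,43,50],{"jpy":60,"q":52,"qh":1,"vbd":28}]}
After op 4 (replace /uw/0 27): {"fxp":{"b":{"aqj":57,"x":90},"t":{"kv":46,"qw":15},"xph":[42,82]},"ja":[[61,70,83],[16,61,32,19,74],[40,39,6]],"s":[[22,99],[19,74,68,8]],"uw":[27,{"jpy":60,"q":52,"qh":1,"vbd":28}]}
After op 5 (replace /s/1/1 86): {"fxp":{"b":{"aqj":57,"x":90},"t":{"kv":46,"qw":15},"xph":[42,82]},"ja":[[61,70,83],[16,61,32,19,74],[40,39,6]],"s":[[22,99],[19,86,68,8]],"uw":[27,{"jpy":60,"q":52,"qh":1,"vbd":28}]}
After op 6 (replace /s 6): {"fxp":{"b":{"aqj":57,"x":90},"t":{"kv":46,"qw":15},"xph":[42,82]},"ja":[[61,70,83],[16,61,32,19,74],[40,39,6]],"s":6,"uw":[27,{"jpy":60,"q":52,"qh":1,"vbd":28}]}
After op 7 (add /ja/1/4 98): {"fxp":{"b":{"aqj":57,"x":90},"t":{"kv":46,"qw":15},"xph":[42,82]},"ja":[[61,70,83],[16,61,32,19,98,74],[40,39,6]],"s":6,"uw":[27,{"jpy":60,"q":52,"qh":1,"vbd":28}]}
After op 8 (replace /uw/1/jpy 73): {"fxp":{"b":{"aqj":57,"x":90},"t":{"kv":46,"qw":15},"xph":[42,82]},"ja":[[61,70,83],[16,61,32,19,98,74],[40,39,6]],"s":6,"uw":[27,{"jpy":73,"q":52,"qh":1,"vbd":28}]}
After op 9 (replace /ja/0 12): {"fxp":{"b":{"aqj":57,"x":90},"t":{"kv":46,"qw":15},"xph":[42,82]},"ja":[12,[16,61,32,19,98,74],[40,39,6]],"s":6,"uw":[27,{"jpy":73,"q":52,"qh":1,"vbd":28}]}
After op 10 (add /ja/1/1 85): {"fxp":{"b":{"aqj":57,"x":90},"t":{"kv":46,"qw":15},"xph":[42,82]},"ja":[12,[16,85,61,32,19,98,74],[40,39,6]],"s":6,"uw":[27,{"jpy":73,"q":52,"qh":1,"vbd":28}]}
After op 11 (replace /ja/0 95): {"fxp":{"b":{"aqj":57,"x":90},"t":{"kv":46,"qw":15},"xph":[42,82]},"ja":[95,[16,85,61,32,19,98,74],[40,39,6]],"s":6,"uw":[27,{"jpy":73,"q":52,"qh":1,"vbd":28}]}
After op 12 (add /fhm 38): {"fhm":38,"fxp":{"b":{"aqj":57,"x":90},"t":{"kv":46,"qw":15},"xph":[42,82]},"ja":[95,[16,85,61,32,19,98,74],[40,39,6]],"s":6,"uw":[27,{"jpy":73,"q":52,"qh":1,"vbd":28}]}
After op 13 (add /uw/0 70): {"fhm":38,"fxp":{"b":{"aqj":57,"x":90},"t":{"kv":46,"qw":15},"xph":[42,82]},"ja":[95,[16,85,61,32,19,98,74],[40,39,6]],"s":6,"uw":[70,27,{"jpy":73,"q":52,"qh":1,"vbd":28}]}
After op 14 (replace /fxp/t/qw 33): {"fhm":38,"fxp":{"b":{"aqj":57,"x":90},"t":{"kv":46,"qw":33},"xph":[42,82]},"ja":[95,[16,85,61,32,19,98,74],[40,39,6]],"s":6,"uw":[70,27,{"jpy":73,"q":52,"qh":1,"vbd":28}]}
After op 15 (replace /uw/2/vbd 32): {"fhm":38,"fxp":{"b":{"aqj":57,"x":90},"t":{"kv":46,"qw":33},"xph":[42,82]},"ja":[95,[16,85,61,32,19,98,74],[40,39,6]],"s":6,"uw":[70,27,{"jpy":73,"q":52,"qh":1,"vbd":32}]}
After op 16 (remove /uw/2/q): {"fhm":38,"fxp":{"b":{"aqj":57,"x":90},"t":{"kv":46,"qw":33},"xph":[42,82]},"ja":[95,[16,85,61,32,19,98,74],[40,39,6]],"s":6,"uw":[70,27,{"jpy":73,"qh":1,"vbd":32}]}
After op 17 (add /ja/2/2 35): {"fhm":38,"fxp":{"b":{"aqj":57,"x":90},"t":{"kv":46,"qw":33},"xph":[42,82]},"ja":[95,[16,85,61,32,19,98,74],[40,39,35,6]],"s":6,"uw":[70,27,{"jpy":73,"qh":1,"vbd":32}]}
After op 18 (add /ja/1/5 24): {"fhm":38,"fxp":{"b":{"aqj":57,"x":90},"t":{"kv":46,"qw":33},"xph":[42,82]},"ja":[95,[16,85,61,32,19,24,98,74],[40,39,35,6]],"s":6,"uw":[70,27,{"jpy":73,"qh":1,"vbd":32}]}
After op 19 (remove /fxp/b/x): {"fhm":38,"fxp":{"b":{"aqj":57},"t":{"kv":46,"qw":33},"xph":[42,82]},"ja":[95,[16,85,61,32,19,24,98,74],[40,39,35,6]],"s":6,"uw":[70,27,{"jpy":73,"qh":1,"vbd":32}]}
After op 20 (remove /ja/1/0): {"fhm":38,"fxp":{"b":{"aqj":57},"t":{"kv":46,"qw":33},"xph":[42,82]},"ja":[95,[85,61,32,19,24,98,74],[40,39,35,6]],"s":6,"uw":[70,27,{"jpy":73,"qh":1,"vbd":32}]}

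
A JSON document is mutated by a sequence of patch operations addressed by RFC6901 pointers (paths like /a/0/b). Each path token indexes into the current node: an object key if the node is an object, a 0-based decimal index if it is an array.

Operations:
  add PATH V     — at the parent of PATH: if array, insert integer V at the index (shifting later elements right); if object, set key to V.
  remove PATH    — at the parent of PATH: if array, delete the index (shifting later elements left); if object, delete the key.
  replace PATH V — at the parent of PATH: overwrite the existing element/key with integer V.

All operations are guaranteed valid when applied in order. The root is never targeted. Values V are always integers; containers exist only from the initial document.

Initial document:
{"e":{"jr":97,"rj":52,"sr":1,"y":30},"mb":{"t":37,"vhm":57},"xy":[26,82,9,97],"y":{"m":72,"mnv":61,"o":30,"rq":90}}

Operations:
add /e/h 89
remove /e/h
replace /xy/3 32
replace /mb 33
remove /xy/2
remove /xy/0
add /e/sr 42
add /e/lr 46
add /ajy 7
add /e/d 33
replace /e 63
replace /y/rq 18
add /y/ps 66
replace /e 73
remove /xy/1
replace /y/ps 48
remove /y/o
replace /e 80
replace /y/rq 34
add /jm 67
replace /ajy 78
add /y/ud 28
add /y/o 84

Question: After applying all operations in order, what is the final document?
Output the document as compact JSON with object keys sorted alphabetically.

After op 1 (add /e/h 89): {"e":{"h":89,"jr":97,"rj":52,"sr":1,"y":30},"mb":{"t":37,"vhm":57},"xy":[26,82,9,97],"y":{"m":72,"mnv":61,"o":30,"rq":90}}
After op 2 (remove /e/h): {"e":{"jr":97,"rj":52,"sr":1,"y":30},"mb":{"t":37,"vhm":57},"xy":[26,82,9,97],"y":{"m":72,"mnv":61,"o":30,"rq":90}}
After op 3 (replace /xy/3 32): {"e":{"jr":97,"rj":52,"sr":1,"y":30},"mb":{"t":37,"vhm":57},"xy":[26,82,9,32],"y":{"m":72,"mnv":61,"o":30,"rq":90}}
After op 4 (replace /mb 33): {"e":{"jr":97,"rj":52,"sr":1,"y":30},"mb":33,"xy":[26,82,9,32],"y":{"m":72,"mnv":61,"o":30,"rq":90}}
After op 5 (remove /xy/2): {"e":{"jr":97,"rj":52,"sr":1,"y":30},"mb":33,"xy":[26,82,32],"y":{"m":72,"mnv":61,"o":30,"rq":90}}
After op 6 (remove /xy/0): {"e":{"jr":97,"rj":52,"sr":1,"y":30},"mb":33,"xy":[82,32],"y":{"m":72,"mnv":61,"o":30,"rq":90}}
After op 7 (add /e/sr 42): {"e":{"jr":97,"rj":52,"sr":42,"y":30},"mb":33,"xy":[82,32],"y":{"m":72,"mnv":61,"o":30,"rq":90}}
After op 8 (add /e/lr 46): {"e":{"jr":97,"lr":46,"rj":52,"sr":42,"y":30},"mb":33,"xy":[82,32],"y":{"m":72,"mnv":61,"o":30,"rq":90}}
After op 9 (add /ajy 7): {"ajy":7,"e":{"jr":97,"lr":46,"rj":52,"sr":42,"y":30},"mb":33,"xy":[82,32],"y":{"m":72,"mnv":61,"o":30,"rq":90}}
After op 10 (add /e/d 33): {"ajy":7,"e":{"d":33,"jr":97,"lr":46,"rj":52,"sr":42,"y":30},"mb":33,"xy":[82,32],"y":{"m":72,"mnv":61,"o":30,"rq":90}}
After op 11 (replace /e 63): {"ajy":7,"e":63,"mb":33,"xy":[82,32],"y":{"m":72,"mnv":61,"o":30,"rq":90}}
After op 12 (replace /y/rq 18): {"ajy":7,"e":63,"mb":33,"xy":[82,32],"y":{"m":72,"mnv":61,"o":30,"rq":18}}
After op 13 (add /y/ps 66): {"ajy":7,"e":63,"mb":33,"xy":[82,32],"y":{"m":72,"mnv":61,"o":30,"ps":66,"rq":18}}
After op 14 (replace /e 73): {"ajy":7,"e":73,"mb":33,"xy":[82,32],"y":{"m":72,"mnv":61,"o":30,"ps":66,"rq":18}}
After op 15 (remove /xy/1): {"ajy":7,"e":73,"mb":33,"xy":[82],"y":{"m":72,"mnv":61,"o":30,"ps":66,"rq":18}}
After op 16 (replace /y/ps 48): {"ajy":7,"e":73,"mb":33,"xy":[82],"y":{"m":72,"mnv":61,"o":30,"ps":48,"rq":18}}
After op 17 (remove /y/o): {"ajy":7,"e":73,"mb":33,"xy":[82],"y":{"m":72,"mnv":61,"ps":48,"rq":18}}
After op 18 (replace /e 80): {"ajy":7,"e":80,"mb":33,"xy":[82],"y":{"m":72,"mnv":61,"ps":48,"rq":18}}
After op 19 (replace /y/rq 34): {"ajy":7,"e":80,"mb":33,"xy":[82],"y":{"m":72,"mnv":61,"ps":48,"rq":34}}
After op 20 (add /jm 67): {"ajy":7,"e":80,"jm":67,"mb":33,"xy":[82],"y":{"m":72,"mnv":61,"ps":48,"rq":34}}
After op 21 (replace /ajy 78): {"ajy":78,"e":80,"jm":67,"mb":33,"xy":[82],"y":{"m":72,"mnv":61,"ps":48,"rq":34}}
After op 22 (add /y/ud 28): {"ajy":78,"e":80,"jm":67,"mb":33,"xy":[82],"y":{"m":72,"mnv":61,"ps":48,"rq":34,"ud":28}}
After op 23 (add /y/o 84): {"ajy":78,"e":80,"jm":67,"mb":33,"xy":[82],"y":{"m":72,"mnv":61,"o":84,"ps":48,"rq":34,"ud":28}}

Answer: {"ajy":78,"e":80,"jm":67,"mb":33,"xy":[82],"y":{"m":72,"mnv":61,"o":84,"ps":48,"rq":34,"ud":28}}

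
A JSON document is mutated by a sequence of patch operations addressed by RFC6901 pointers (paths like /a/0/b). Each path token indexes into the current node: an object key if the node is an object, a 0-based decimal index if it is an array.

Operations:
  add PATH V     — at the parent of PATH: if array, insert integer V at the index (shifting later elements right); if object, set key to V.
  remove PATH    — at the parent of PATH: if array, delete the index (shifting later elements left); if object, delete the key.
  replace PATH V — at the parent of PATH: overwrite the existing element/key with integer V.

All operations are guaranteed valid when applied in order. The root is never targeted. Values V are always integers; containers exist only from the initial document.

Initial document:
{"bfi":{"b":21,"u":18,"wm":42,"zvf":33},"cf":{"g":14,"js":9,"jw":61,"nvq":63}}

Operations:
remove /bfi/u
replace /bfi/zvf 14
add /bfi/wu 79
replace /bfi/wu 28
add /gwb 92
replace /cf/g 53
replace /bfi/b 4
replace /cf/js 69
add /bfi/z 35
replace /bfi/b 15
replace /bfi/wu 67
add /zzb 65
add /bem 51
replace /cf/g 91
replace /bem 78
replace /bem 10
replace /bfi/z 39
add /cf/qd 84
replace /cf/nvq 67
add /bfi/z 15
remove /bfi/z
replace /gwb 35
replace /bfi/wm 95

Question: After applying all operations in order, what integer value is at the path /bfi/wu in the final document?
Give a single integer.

Answer: 67

Derivation:
After op 1 (remove /bfi/u): {"bfi":{"b":21,"wm":42,"zvf":33},"cf":{"g":14,"js":9,"jw":61,"nvq":63}}
After op 2 (replace /bfi/zvf 14): {"bfi":{"b":21,"wm":42,"zvf":14},"cf":{"g":14,"js":9,"jw":61,"nvq":63}}
After op 3 (add /bfi/wu 79): {"bfi":{"b":21,"wm":42,"wu":79,"zvf":14},"cf":{"g":14,"js":9,"jw":61,"nvq":63}}
After op 4 (replace /bfi/wu 28): {"bfi":{"b":21,"wm":42,"wu":28,"zvf":14},"cf":{"g":14,"js":9,"jw":61,"nvq":63}}
After op 5 (add /gwb 92): {"bfi":{"b":21,"wm":42,"wu":28,"zvf":14},"cf":{"g":14,"js":9,"jw":61,"nvq":63},"gwb":92}
After op 6 (replace /cf/g 53): {"bfi":{"b":21,"wm":42,"wu":28,"zvf":14},"cf":{"g":53,"js":9,"jw":61,"nvq":63},"gwb":92}
After op 7 (replace /bfi/b 4): {"bfi":{"b":4,"wm":42,"wu":28,"zvf":14},"cf":{"g":53,"js":9,"jw":61,"nvq":63},"gwb":92}
After op 8 (replace /cf/js 69): {"bfi":{"b":4,"wm":42,"wu":28,"zvf":14},"cf":{"g":53,"js":69,"jw":61,"nvq":63},"gwb":92}
After op 9 (add /bfi/z 35): {"bfi":{"b":4,"wm":42,"wu":28,"z":35,"zvf":14},"cf":{"g":53,"js":69,"jw":61,"nvq":63},"gwb":92}
After op 10 (replace /bfi/b 15): {"bfi":{"b":15,"wm":42,"wu":28,"z":35,"zvf":14},"cf":{"g":53,"js":69,"jw":61,"nvq":63},"gwb":92}
After op 11 (replace /bfi/wu 67): {"bfi":{"b":15,"wm":42,"wu":67,"z":35,"zvf":14},"cf":{"g":53,"js":69,"jw":61,"nvq":63},"gwb":92}
After op 12 (add /zzb 65): {"bfi":{"b":15,"wm":42,"wu":67,"z":35,"zvf":14},"cf":{"g":53,"js":69,"jw":61,"nvq":63},"gwb":92,"zzb":65}
After op 13 (add /bem 51): {"bem":51,"bfi":{"b":15,"wm":42,"wu":67,"z":35,"zvf":14},"cf":{"g":53,"js":69,"jw":61,"nvq":63},"gwb":92,"zzb":65}
After op 14 (replace /cf/g 91): {"bem":51,"bfi":{"b":15,"wm":42,"wu":67,"z":35,"zvf":14},"cf":{"g":91,"js":69,"jw":61,"nvq":63},"gwb":92,"zzb":65}
After op 15 (replace /bem 78): {"bem":78,"bfi":{"b":15,"wm":42,"wu":67,"z":35,"zvf":14},"cf":{"g":91,"js":69,"jw":61,"nvq":63},"gwb":92,"zzb":65}
After op 16 (replace /bem 10): {"bem":10,"bfi":{"b":15,"wm":42,"wu":67,"z":35,"zvf":14},"cf":{"g":91,"js":69,"jw":61,"nvq":63},"gwb":92,"zzb":65}
After op 17 (replace /bfi/z 39): {"bem":10,"bfi":{"b":15,"wm":42,"wu":67,"z":39,"zvf":14},"cf":{"g":91,"js":69,"jw":61,"nvq":63},"gwb":92,"zzb":65}
After op 18 (add /cf/qd 84): {"bem":10,"bfi":{"b":15,"wm":42,"wu":67,"z":39,"zvf":14},"cf":{"g":91,"js":69,"jw":61,"nvq":63,"qd":84},"gwb":92,"zzb":65}
After op 19 (replace /cf/nvq 67): {"bem":10,"bfi":{"b":15,"wm":42,"wu":67,"z":39,"zvf":14},"cf":{"g":91,"js":69,"jw":61,"nvq":67,"qd":84},"gwb":92,"zzb":65}
After op 20 (add /bfi/z 15): {"bem":10,"bfi":{"b":15,"wm":42,"wu":67,"z":15,"zvf":14},"cf":{"g":91,"js":69,"jw":61,"nvq":67,"qd":84},"gwb":92,"zzb":65}
After op 21 (remove /bfi/z): {"bem":10,"bfi":{"b":15,"wm":42,"wu":67,"zvf":14},"cf":{"g":91,"js":69,"jw":61,"nvq":67,"qd":84},"gwb":92,"zzb":65}
After op 22 (replace /gwb 35): {"bem":10,"bfi":{"b":15,"wm":42,"wu":67,"zvf":14},"cf":{"g":91,"js":69,"jw":61,"nvq":67,"qd":84},"gwb":35,"zzb":65}
After op 23 (replace /bfi/wm 95): {"bem":10,"bfi":{"b":15,"wm":95,"wu":67,"zvf":14},"cf":{"g":91,"js":69,"jw":61,"nvq":67,"qd":84},"gwb":35,"zzb":65}
Value at /bfi/wu: 67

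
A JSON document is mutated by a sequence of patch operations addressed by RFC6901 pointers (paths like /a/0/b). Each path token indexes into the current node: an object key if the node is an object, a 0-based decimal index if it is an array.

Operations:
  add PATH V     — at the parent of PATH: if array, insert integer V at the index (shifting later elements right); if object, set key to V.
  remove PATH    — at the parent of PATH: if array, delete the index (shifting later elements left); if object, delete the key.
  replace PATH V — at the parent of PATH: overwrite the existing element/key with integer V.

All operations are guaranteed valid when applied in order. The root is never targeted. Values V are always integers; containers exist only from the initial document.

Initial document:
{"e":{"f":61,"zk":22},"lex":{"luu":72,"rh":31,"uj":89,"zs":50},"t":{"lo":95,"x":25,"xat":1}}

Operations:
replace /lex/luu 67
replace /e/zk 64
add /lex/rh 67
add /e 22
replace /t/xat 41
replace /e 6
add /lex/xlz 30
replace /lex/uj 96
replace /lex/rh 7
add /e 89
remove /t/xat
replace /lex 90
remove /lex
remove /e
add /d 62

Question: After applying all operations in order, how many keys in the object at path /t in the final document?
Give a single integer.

After op 1 (replace /lex/luu 67): {"e":{"f":61,"zk":22},"lex":{"luu":67,"rh":31,"uj":89,"zs":50},"t":{"lo":95,"x":25,"xat":1}}
After op 2 (replace /e/zk 64): {"e":{"f":61,"zk":64},"lex":{"luu":67,"rh":31,"uj":89,"zs":50},"t":{"lo":95,"x":25,"xat":1}}
After op 3 (add /lex/rh 67): {"e":{"f":61,"zk":64},"lex":{"luu":67,"rh":67,"uj":89,"zs":50},"t":{"lo":95,"x":25,"xat":1}}
After op 4 (add /e 22): {"e":22,"lex":{"luu":67,"rh":67,"uj":89,"zs":50},"t":{"lo":95,"x":25,"xat":1}}
After op 5 (replace /t/xat 41): {"e":22,"lex":{"luu":67,"rh":67,"uj":89,"zs":50},"t":{"lo":95,"x":25,"xat":41}}
After op 6 (replace /e 6): {"e":6,"lex":{"luu":67,"rh":67,"uj":89,"zs":50},"t":{"lo":95,"x":25,"xat":41}}
After op 7 (add /lex/xlz 30): {"e":6,"lex":{"luu":67,"rh":67,"uj":89,"xlz":30,"zs":50},"t":{"lo":95,"x":25,"xat":41}}
After op 8 (replace /lex/uj 96): {"e":6,"lex":{"luu":67,"rh":67,"uj":96,"xlz":30,"zs":50},"t":{"lo":95,"x":25,"xat":41}}
After op 9 (replace /lex/rh 7): {"e":6,"lex":{"luu":67,"rh":7,"uj":96,"xlz":30,"zs":50},"t":{"lo":95,"x":25,"xat":41}}
After op 10 (add /e 89): {"e":89,"lex":{"luu":67,"rh":7,"uj":96,"xlz":30,"zs":50},"t":{"lo":95,"x":25,"xat":41}}
After op 11 (remove /t/xat): {"e":89,"lex":{"luu":67,"rh":7,"uj":96,"xlz":30,"zs":50},"t":{"lo":95,"x":25}}
After op 12 (replace /lex 90): {"e":89,"lex":90,"t":{"lo":95,"x":25}}
After op 13 (remove /lex): {"e":89,"t":{"lo":95,"x":25}}
After op 14 (remove /e): {"t":{"lo":95,"x":25}}
After op 15 (add /d 62): {"d":62,"t":{"lo":95,"x":25}}
Size at path /t: 2

Answer: 2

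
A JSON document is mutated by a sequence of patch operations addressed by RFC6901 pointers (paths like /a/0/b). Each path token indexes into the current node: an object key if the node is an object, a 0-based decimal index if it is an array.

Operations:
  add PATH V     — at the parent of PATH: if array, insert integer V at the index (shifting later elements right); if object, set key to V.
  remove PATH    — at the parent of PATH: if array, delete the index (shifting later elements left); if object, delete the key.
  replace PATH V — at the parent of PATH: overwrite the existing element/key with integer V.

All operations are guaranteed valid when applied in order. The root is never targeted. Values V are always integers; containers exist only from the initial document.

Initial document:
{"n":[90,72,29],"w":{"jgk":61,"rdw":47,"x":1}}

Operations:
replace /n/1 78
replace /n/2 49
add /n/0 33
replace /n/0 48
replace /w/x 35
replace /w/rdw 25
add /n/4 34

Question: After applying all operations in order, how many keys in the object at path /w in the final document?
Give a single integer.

After op 1 (replace /n/1 78): {"n":[90,78,29],"w":{"jgk":61,"rdw":47,"x":1}}
After op 2 (replace /n/2 49): {"n":[90,78,49],"w":{"jgk":61,"rdw":47,"x":1}}
After op 3 (add /n/0 33): {"n":[33,90,78,49],"w":{"jgk":61,"rdw":47,"x":1}}
After op 4 (replace /n/0 48): {"n":[48,90,78,49],"w":{"jgk":61,"rdw":47,"x":1}}
After op 5 (replace /w/x 35): {"n":[48,90,78,49],"w":{"jgk":61,"rdw":47,"x":35}}
After op 6 (replace /w/rdw 25): {"n":[48,90,78,49],"w":{"jgk":61,"rdw":25,"x":35}}
After op 7 (add /n/4 34): {"n":[48,90,78,49,34],"w":{"jgk":61,"rdw":25,"x":35}}
Size at path /w: 3

Answer: 3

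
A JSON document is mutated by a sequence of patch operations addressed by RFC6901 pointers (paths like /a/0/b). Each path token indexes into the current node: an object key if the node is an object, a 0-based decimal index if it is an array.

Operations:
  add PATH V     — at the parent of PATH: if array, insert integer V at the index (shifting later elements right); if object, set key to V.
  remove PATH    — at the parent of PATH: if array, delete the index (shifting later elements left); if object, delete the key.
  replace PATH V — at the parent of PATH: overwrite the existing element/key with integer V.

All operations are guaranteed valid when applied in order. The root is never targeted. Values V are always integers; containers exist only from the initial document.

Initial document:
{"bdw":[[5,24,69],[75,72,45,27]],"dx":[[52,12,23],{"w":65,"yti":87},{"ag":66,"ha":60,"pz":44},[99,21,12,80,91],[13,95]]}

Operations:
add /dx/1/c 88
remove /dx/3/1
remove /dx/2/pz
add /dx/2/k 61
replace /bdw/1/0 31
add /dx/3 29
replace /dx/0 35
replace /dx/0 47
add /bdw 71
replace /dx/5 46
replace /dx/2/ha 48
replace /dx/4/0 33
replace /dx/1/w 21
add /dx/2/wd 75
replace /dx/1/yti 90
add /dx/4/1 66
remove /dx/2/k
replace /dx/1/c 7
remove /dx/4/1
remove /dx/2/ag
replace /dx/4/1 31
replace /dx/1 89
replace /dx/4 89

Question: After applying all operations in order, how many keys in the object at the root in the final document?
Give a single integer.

After op 1 (add /dx/1/c 88): {"bdw":[[5,24,69],[75,72,45,27]],"dx":[[52,12,23],{"c":88,"w":65,"yti":87},{"ag":66,"ha":60,"pz":44},[99,21,12,80,91],[13,95]]}
After op 2 (remove /dx/3/1): {"bdw":[[5,24,69],[75,72,45,27]],"dx":[[52,12,23],{"c":88,"w":65,"yti":87},{"ag":66,"ha":60,"pz":44},[99,12,80,91],[13,95]]}
After op 3 (remove /dx/2/pz): {"bdw":[[5,24,69],[75,72,45,27]],"dx":[[52,12,23],{"c":88,"w":65,"yti":87},{"ag":66,"ha":60},[99,12,80,91],[13,95]]}
After op 4 (add /dx/2/k 61): {"bdw":[[5,24,69],[75,72,45,27]],"dx":[[52,12,23],{"c":88,"w":65,"yti":87},{"ag":66,"ha":60,"k":61},[99,12,80,91],[13,95]]}
After op 5 (replace /bdw/1/0 31): {"bdw":[[5,24,69],[31,72,45,27]],"dx":[[52,12,23],{"c":88,"w":65,"yti":87},{"ag":66,"ha":60,"k":61},[99,12,80,91],[13,95]]}
After op 6 (add /dx/3 29): {"bdw":[[5,24,69],[31,72,45,27]],"dx":[[52,12,23],{"c":88,"w":65,"yti":87},{"ag":66,"ha":60,"k":61},29,[99,12,80,91],[13,95]]}
After op 7 (replace /dx/0 35): {"bdw":[[5,24,69],[31,72,45,27]],"dx":[35,{"c":88,"w":65,"yti":87},{"ag":66,"ha":60,"k":61},29,[99,12,80,91],[13,95]]}
After op 8 (replace /dx/0 47): {"bdw":[[5,24,69],[31,72,45,27]],"dx":[47,{"c":88,"w":65,"yti":87},{"ag":66,"ha":60,"k":61},29,[99,12,80,91],[13,95]]}
After op 9 (add /bdw 71): {"bdw":71,"dx":[47,{"c":88,"w":65,"yti":87},{"ag":66,"ha":60,"k":61},29,[99,12,80,91],[13,95]]}
After op 10 (replace /dx/5 46): {"bdw":71,"dx":[47,{"c":88,"w":65,"yti":87},{"ag":66,"ha":60,"k":61},29,[99,12,80,91],46]}
After op 11 (replace /dx/2/ha 48): {"bdw":71,"dx":[47,{"c":88,"w":65,"yti":87},{"ag":66,"ha":48,"k":61},29,[99,12,80,91],46]}
After op 12 (replace /dx/4/0 33): {"bdw":71,"dx":[47,{"c":88,"w":65,"yti":87},{"ag":66,"ha":48,"k":61},29,[33,12,80,91],46]}
After op 13 (replace /dx/1/w 21): {"bdw":71,"dx":[47,{"c":88,"w":21,"yti":87},{"ag":66,"ha":48,"k":61},29,[33,12,80,91],46]}
After op 14 (add /dx/2/wd 75): {"bdw":71,"dx":[47,{"c":88,"w":21,"yti":87},{"ag":66,"ha":48,"k":61,"wd":75},29,[33,12,80,91],46]}
After op 15 (replace /dx/1/yti 90): {"bdw":71,"dx":[47,{"c":88,"w":21,"yti":90},{"ag":66,"ha":48,"k":61,"wd":75},29,[33,12,80,91],46]}
After op 16 (add /dx/4/1 66): {"bdw":71,"dx":[47,{"c":88,"w":21,"yti":90},{"ag":66,"ha":48,"k":61,"wd":75},29,[33,66,12,80,91],46]}
After op 17 (remove /dx/2/k): {"bdw":71,"dx":[47,{"c":88,"w":21,"yti":90},{"ag":66,"ha":48,"wd":75},29,[33,66,12,80,91],46]}
After op 18 (replace /dx/1/c 7): {"bdw":71,"dx":[47,{"c":7,"w":21,"yti":90},{"ag":66,"ha":48,"wd":75},29,[33,66,12,80,91],46]}
After op 19 (remove /dx/4/1): {"bdw":71,"dx":[47,{"c":7,"w":21,"yti":90},{"ag":66,"ha":48,"wd":75},29,[33,12,80,91],46]}
After op 20 (remove /dx/2/ag): {"bdw":71,"dx":[47,{"c":7,"w":21,"yti":90},{"ha":48,"wd":75},29,[33,12,80,91],46]}
After op 21 (replace /dx/4/1 31): {"bdw":71,"dx":[47,{"c":7,"w":21,"yti":90},{"ha":48,"wd":75},29,[33,31,80,91],46]}
After op 22 (replace /dx/1 89): {"bdw":71,"dx":[47,89,{"ha":48,"wd":75},29,[33,31,80,91],46]}
After op 23 (replace /dx/4 89): {"bdw":71,"dx":[47,89,{"ha":48,"wd":75},29,89,46]}
Size at the root: 2

Answer: 2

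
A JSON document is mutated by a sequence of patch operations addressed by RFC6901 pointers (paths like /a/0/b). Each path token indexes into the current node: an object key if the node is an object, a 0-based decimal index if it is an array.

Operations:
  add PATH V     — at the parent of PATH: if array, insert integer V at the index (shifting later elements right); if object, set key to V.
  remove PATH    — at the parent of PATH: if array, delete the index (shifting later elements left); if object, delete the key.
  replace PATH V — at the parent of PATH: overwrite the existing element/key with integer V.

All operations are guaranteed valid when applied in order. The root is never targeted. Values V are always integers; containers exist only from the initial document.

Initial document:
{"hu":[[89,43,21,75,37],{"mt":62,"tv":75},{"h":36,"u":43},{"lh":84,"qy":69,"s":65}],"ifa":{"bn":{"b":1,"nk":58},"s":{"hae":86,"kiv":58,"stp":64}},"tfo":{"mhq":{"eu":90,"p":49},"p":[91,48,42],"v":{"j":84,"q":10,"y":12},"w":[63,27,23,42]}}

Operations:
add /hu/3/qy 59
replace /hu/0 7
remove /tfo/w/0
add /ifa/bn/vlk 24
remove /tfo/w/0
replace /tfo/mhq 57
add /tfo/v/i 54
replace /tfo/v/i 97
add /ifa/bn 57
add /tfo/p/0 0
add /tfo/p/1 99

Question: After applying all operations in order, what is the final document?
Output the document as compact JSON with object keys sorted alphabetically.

After op 1 (add /hu/3/qy 59): {"hu":[[89,43,21,75,37],{"mt":62,"tv":75},{"h":36,"u":43},{"lh":84,"qy":59,"s":65}],"ifa":{"bn":{"b":1,"nk":58},"s":{"hae":86,"kiv":58,"stp":64}},"tfo":{"mhq":{"eu":90,"p":49},"p":[91,48,42],"v":{"j":84,"q":10,"y":12},"w":[63,27,23,42]}}
After op 2 (replace /hu/0 7): {"hu":[7,{"mt":62,"tv":75},{"h":36,"u":43},{"lh":84,"qy":59,"s":65}],"ifa":{"bn":{"b":1,"nk":58},"s":{"hae":86,"kiv":58,"stp":64}},"tfo":{"mhq":{"eu":90,"p":49},"p":[91,48,42],"v":{"j":84,"q":10,"y":12},"w":[63,27,23,42]}}
After op 3 (remove /tfo/w/0): {"hu":[7,{"mt":62,"tv":75},{"h":36,"u":43},{"lh":84,"qy":59,"s":65}],"ifa":{"bn":{"b":1,"nk":58},"s":{"hae":86,"kiv":58,"stp":64}},"tfo":{"mhq":{"eu":90,"p":49},"p":[91,48,42],"v":{"j":84,"q":10,"y":12},"w":[27,23,42]}}
After op 4 (add /ifa/bn/vlk 24): {"hu":[7,{"mt":62,"tv":75},{"h":36,"u":43},{"lh":84,"qy":59,"s":65}],"ifa":{"bn":{"b":1,"nk":58,"vlk":24},"s":{"hae":86,"kiv":58,"stp":64}},"tfo":{"mhq":{"eu":90,"p":49},"p":[91,48,42],"v":{"j":84,"q":10,"y":12},"w":[27,23,42]}}
After op 5 (remove /tfo/w/0): {"hu":[7,{"mt":62,"tv":75},{"h":36,"u":43},{"lh":84,"qy":59,"s":65}],"ifa":{"bn":{"b":1,"nk":58,"vlk":24},"s":{"hae":86,"kiv":58,"stp":64}},"tfo":{"mhq":{"eu":90,"p":49},"p":[91,48,42],"v":{"j":84,"q":10,"y":12},"w":[23,42]}}
After op 6 (replace /tfo/mhq 57): {"hu":[7,{"mt":62,"tv":75},{"h":36,"u":43},{"lh":84,"qy":59,"s":65}],"ifa":{"bn":{"b":1,"nk":58,"vlk":24},"s":{"hae":86,"kiv":58,"stp":64}},"tfo":{"mhq":57,"p":[91,48,42],"v":{"j":84,"q":10,"y":12},"w":[23,42]}}
After op 7 (add /tfo/v/i 54): {"hu":[7,{"mt":62,"tv":75},{"h":36,"u":43},{"lh":84,"qy":59,"s":65}],"ifa":{"bn":{"b":1,"nk":58,"vlk":24},"s":{"hae":86,"kiv":58,"stp":64}},"tfo":{"mhq":57,"p":[91,48,42],"v":{"i":54,"j":84,"q":10,"y":12},"w":[23,42]}}
After op 8 (replace /tfo/v/i 97): {"hu":[7,{"mt":62,"tv":75},{"h":36,"u":43},{"lh":84,"qy":59,"s":65}],"ifa":{"bn":{"b":1,"nk":58,"vlk":24},"s":{"hae":86,"kiv":58,"stp":64}},"tfo":{"mhq":57,"p":[91,48,42],"v":{"i":97,"j":84,"q":10,"y":12},"w":[23,42]}}
After op 9 (add /ifa/bn 57): {"hu":[7,{"mt":62,"tv":75},{"h":36,"u":43},{"lh":84,"qy":59,"s":65}],"ifa":{"bn":57,"s":{"hae":86,"kiv":58,"stp":64}},"tfo":{"mhq":57,"p":[91,48,42],"v":{"i":97,"j":84,"q":10,"y":12},"w":[23,42]}}
After op 10 (add /tfo/p/0 0): {"hu":[7,{"mt":62,"tv":75},{"h":36,"u":43},{"lh":84,"qy":59,"s":65}],"ifa":{"bn":57,"s":{"hae":86,"kiv":58,"stp":64}},"tfo":{"mhq":57,"p":[0,91,48,42],"v":{"i":97,"j":84,"q":10,"y":12},"w":[23,42]}}
After op 11 (add /tfo/p/1 99): {"hu":[7,{"mt":62,"tv":75},{"h":36,"u":43},{"lh":84,"qy":59,"s":65}],"ifa":{"bn":57,"s":{"hae":86,"kiv":58,"stp":64}},"tfo":{"mhq":57,"p":[0,99,91,48,42],"v":{"i":97,"j":84,"q":10,"y":12},"w":[23,42]}}

Answer: {"hu":[7,{"mt":62,"tv":75},{"h":36,"u":43},{"lh":84,"qy":59,"s":65}],"ifa":{"bn":57,"s":{"hae":86,"kiv":58,"stp":64}},"tfo":{"mhq":57,"p":[0,99,91,48,42],"v":{"i":97,"j":84,"q":10,"y":12},"w":[23,42]}}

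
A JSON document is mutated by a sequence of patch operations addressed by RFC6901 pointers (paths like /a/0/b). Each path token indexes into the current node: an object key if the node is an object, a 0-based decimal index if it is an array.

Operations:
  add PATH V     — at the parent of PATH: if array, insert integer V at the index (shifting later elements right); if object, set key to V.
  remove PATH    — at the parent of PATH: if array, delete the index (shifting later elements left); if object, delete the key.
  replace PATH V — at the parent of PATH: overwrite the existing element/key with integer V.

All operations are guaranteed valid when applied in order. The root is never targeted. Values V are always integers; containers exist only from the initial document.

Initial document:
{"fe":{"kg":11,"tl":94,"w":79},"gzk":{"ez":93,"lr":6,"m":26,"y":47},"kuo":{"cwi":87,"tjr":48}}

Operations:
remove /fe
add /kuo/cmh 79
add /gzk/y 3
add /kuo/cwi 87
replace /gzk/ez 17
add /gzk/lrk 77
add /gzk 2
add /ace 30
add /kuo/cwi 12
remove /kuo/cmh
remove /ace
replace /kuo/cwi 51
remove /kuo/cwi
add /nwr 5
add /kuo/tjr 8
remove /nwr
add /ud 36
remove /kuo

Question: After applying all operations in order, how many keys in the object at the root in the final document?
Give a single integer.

Answer: 2

Derivation:
After op 1 (remove /fe): {"gzk":{"ez":93,"lr":6,"m":26,"y":47},"kuo":{"cwi":87,"tjr":48}}
After op 2 (add /kuo/cmh 79): {"gzk":{"ez":93,"lr":6,"m":26,"y":47},"kuo":{"cmh":79,"cwi":87,"tjr":48}}
After op 3 (add /gzk/y 3): {"gzk":{"ez":93,"lr":6,"m":26,"y":3},"kuo":{"cmh":79,"cwi":87,"tjr":48}}
After op 4 (add /kuo/cwi 87): {"gzk":{"ez":93,"lr":6,"m":26,"y":3},"kuo":{"cmh":79,"cwi":87,"tjr":48}}
After op 5 (replace /gzk/ez 17): {"gzk":{"ez":17,"lr":6,"m":26,"y":3},"kuo":{"cmh":79,"cwi":87,"tjr":48}}
After op 6 (add /gzk/lrk 77): {"gzk":{"ez":17,"lr":6,"lrk":77,"m":26,"y":3},"kuo":{"cmh":79,"cwi":87,"tjr":48}}
After op 7 (add /gzk 2): {"gzk":2,"kuo":{"cmh":79,"cwi":87,"tjr":48}}
After op 8 (add /ace 30): {"ace":30,"gzk":2,"kuo":{"cmh":79,"cwi":87,"tjr":48}}
After op 9 (add /kuo/cwi 12): {"ace":30,"gzk":2,"kuo":{"cmh":79,"cwi":12,"tjr":48}}
After op 10 (remove /kuo/cmh): {"ace":30,"gzk":2,"kuo":{"cwi":12,"tjr":48}}
After op 11 (remove /ace): {"gzk":2,"kuo":{"cwi":12,"tjr":48}}
After op 12 (replace /kuo/cwi 51): {"gzk":2,"kuo":{"cwi":51,"tjr":48}}
After op 13 (remove /kuo/cwi): {"gzk":2,"kuo":{"tjr":48}}
After op 14 (add /nwr 5): {"gzk":2,"kuo":{"tjr":48},"nwr":5}
After op 15 (add /kuo/tjr 8): {"gzk":2,"kuo":{"tjr":8},"nwr":5}
After op 16 (remove /nwr): {"gzk":2,"kuo":{"tjr":8}}
After op 17 (add /ud 36): {"gzk":2,"kuo":{"tjr":8},"ud":36}
After op 18 (remove /kuo): {"gzk":2,"ud":36}
Size at the root: 2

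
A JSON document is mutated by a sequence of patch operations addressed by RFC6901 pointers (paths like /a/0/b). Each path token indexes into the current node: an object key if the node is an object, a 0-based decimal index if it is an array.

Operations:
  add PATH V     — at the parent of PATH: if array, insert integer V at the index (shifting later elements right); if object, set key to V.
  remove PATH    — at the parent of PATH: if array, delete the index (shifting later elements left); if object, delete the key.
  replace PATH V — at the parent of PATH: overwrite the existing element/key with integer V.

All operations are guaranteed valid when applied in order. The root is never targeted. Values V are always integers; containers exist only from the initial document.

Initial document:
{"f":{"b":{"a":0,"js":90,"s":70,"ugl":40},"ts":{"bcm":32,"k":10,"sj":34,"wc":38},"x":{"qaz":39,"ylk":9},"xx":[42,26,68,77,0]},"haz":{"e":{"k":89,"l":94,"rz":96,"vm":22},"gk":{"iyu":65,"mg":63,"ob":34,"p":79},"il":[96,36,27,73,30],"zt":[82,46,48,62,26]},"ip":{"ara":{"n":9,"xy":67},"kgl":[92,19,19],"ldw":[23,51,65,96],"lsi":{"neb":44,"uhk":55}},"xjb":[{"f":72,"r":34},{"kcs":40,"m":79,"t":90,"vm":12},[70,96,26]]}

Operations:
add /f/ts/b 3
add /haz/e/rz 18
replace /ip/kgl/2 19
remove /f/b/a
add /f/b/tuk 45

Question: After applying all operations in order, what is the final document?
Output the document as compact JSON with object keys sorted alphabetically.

Answer: {"f":{"b":{"js":90,"s":70,"tuk":45,"ugl":40},"ts":{"b":3,"bcm":32,"k":10,"sj":34,"wc":38},"x":{"qaz":39,"ylk":9},"xx":[42,26,68,77,0]},"haz":{"e":{"k":89,"l":94,"rz":18,"vm":22},"gk":{"iyu":65,"mg":63,"ob":34,"p":79},"il":[96,36,27,73,30],"zt":[82,46,48,62,26]},"ip":{"ara":{"n":9,"xy":67},"kgl":[92,19,19],"ldw":[23,51,65,96],"lsi":{"neb":44,"uhk":55}},"xjb":[{"f":72,"r":34},{"kcs":40,"m":79,"t":90,"vm":12},[70,96,26]]}

Derivation:
After op 1 (add /f/ts/b 3): {"f":{"b":{"a":0,"js":90,"s":70,"ugl":40},"ts":{"b":3,"bcm":32,"k":10,"sj":34,"wc":38},"x":{"qaz":39,"ylk":9},"xx":[42,26,68,77,0]},"haz":{"e":{"k":89,"l":94,"rz":96,"vm":22},"gk":{"iyu":65,"mg":63,"ob":34,"p":79},"il":[96,36,27,73,30],"zt":[82,46,48,62,26]},"ip":{"ara":{"n":9,"xy":67},"kgl":[92,19,19],"ldw":[23,51,65,96],"lsi":{"neb":44,"uhk":55}},"xjb":[{"f":72,"r":34},{"kcs":40,"m":79,"t":90,"vm":12},[70,96,26]]}
After op 2 (add /haz/e/rz 18): {"f":{"b":{"a":0,"js":90,"s":70,"ugl":40},"ts":{"b":3,"bcm":32,"k":10,"sj":34,"wc":38},"x":{"qaz":39,"ylk":9},"xx":[42,26,68,77,0]},"haz":{"e":{"k":89,"l":94,"rz":18,"vm":22},"gk":{"iyu":65,"mg":63,"ob":34,"p":79},"il":[96,36,27,73,30],"zt":[82,46,48,62,26]},"ip":{"ara":{"n":9,"xy":67},"kgl":[92,19,19],"ldw":[23,51,65,96],"lsi":{"neb":44,"uhk":55}},"xjb":[{"f":72,"r":34},{"kcs":40,"m":79,"t":90,"vm":12},[70,96,26]]}
After op 3 (replace /ip/kgl/2 19): {"f":{"b":{"a":0,"js":90,"s":70,"ugl":40},"ts":{"b":3,"bcm":32,"k":10,"sj":34,"wc":38},"x":{"qaz":39,"ylk":9},"xx":[42,26,68,77,0]},"haz":{"e":{"k":89,"l":94,"rz":18,"vm":22},"gk":{"iyu":65,"mg":63,"ob":34,"p":79},"il":[96,36,27,73,30],"zt":[82,46,48,62,26]},"ip":{"ara":{"n":9,"xy":67},"kgl":[92,19,19],"ldw":[23,51,65,96],"lsi":{"neb":44,"uhk":55}},"xjb":[{"f":72,"r":34},{"kcs":40,"m":79,"t":90,"vm":12},[70,96,26]]}
After op 4 (remove /f/b/a): {"f":{"b":{"js":90,"s":70,"ugl":40},"ts":{"b":3,"bcm":32,"k":10,"sj":34,"wc":38},"x":{"qaz":39,"ylk":9},"xx":[42,26,68,77,0]},"haz":{"e":{"k":89,"l":94,"rz":18,"vm":22},"gk":{"iyu":65,"mg":63,"ob":34,"p":79},"il":[96,36,27,73,30],"zt":[82,46,48,62,26]},"ip":{"ara":{"n":9,"xy":67},"kgl":[92,19,19],"ldw":[23,51,65,96],"lsi":{"neb":44,"uhk":55}},"xjb":[{"f":72,"r":34},{"kcs":40,"m":79,"t":90,"vm":12},[70,96,26]]}
After op 5 (add /f/b/tuk 45): {"f":{"b":{"js":90,"s":70,"tuk":45,"ugl":40},"ts":{"b":3,"bcm":32,"k":10,"sj":34,"wc":38},"x":{"qaz":39,"ylk":9},"xx":[42,26,68,77,0]},"haz":{"e":{"k":89,"l":94,"rz":18,"vm":22},"gk":{"iyu":65,"mg":63,"ob":34,"p":79},"il":[96,36,27,73,30],"zt":[82,46,48,62,26]},"ip":{"ara":{"n":9,"xy":67},"kgl":[92,19,19],"ldw":[23,51,65,96],"lsi":{"neb":44,"uhk":55}},"xjb":[{"f":72,"r":34},{"kcs":40,"m":79,"t":90,"vm":12},[70,96,26]]}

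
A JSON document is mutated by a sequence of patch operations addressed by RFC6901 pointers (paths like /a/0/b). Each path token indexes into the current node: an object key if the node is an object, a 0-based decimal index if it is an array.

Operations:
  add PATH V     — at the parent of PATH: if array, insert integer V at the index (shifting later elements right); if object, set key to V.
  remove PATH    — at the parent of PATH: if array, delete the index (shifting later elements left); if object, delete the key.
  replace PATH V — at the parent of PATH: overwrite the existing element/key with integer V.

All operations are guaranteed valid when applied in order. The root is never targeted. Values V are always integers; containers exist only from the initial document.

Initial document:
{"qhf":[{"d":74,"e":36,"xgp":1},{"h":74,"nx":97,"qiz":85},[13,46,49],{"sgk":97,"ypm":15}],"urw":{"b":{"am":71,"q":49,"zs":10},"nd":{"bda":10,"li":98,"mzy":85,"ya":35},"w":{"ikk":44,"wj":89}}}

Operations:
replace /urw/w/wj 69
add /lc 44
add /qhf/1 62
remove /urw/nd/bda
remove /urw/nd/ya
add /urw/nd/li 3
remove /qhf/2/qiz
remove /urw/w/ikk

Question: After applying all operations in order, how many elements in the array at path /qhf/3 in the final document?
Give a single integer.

After op 1 (replace /urw/w/wj 69): {"qhf":[{"d":74,"e":36,"xgp":1},{"h":74,"nx":97,"qiz":85},[13,46,49],{"sgk":97,"ypm":15}],"urw":{"b":{"am":71,"q":49,"zs":10},"nd":{"bda":10,"li":98,"mzy":85,"ya":35},"w":{"ikk":44,"wj":69}}}
After op 2 (add /lc 44): {"lc":44,"qhf":[{"d":74,"e":36,"xgp":1},{"h":74,"nx":97,"qiz":85},[13,46,49],{"sgk":97,"ypm":15}],"urw":{"b":{"am":71,"q":49,"zs":10},"nd":{"bda":10,"li":98,"mzy":85,"ya":35},"w":{"ikk":44,"wj":69}}}
After op 3 (add /qhf/1 62): {"lc":44,"qhf":[{"d":74,"e":36,"xgp":1},62,{"h":74,"nx":97,"qiz":85},[13,46,49],{"sgk":97,"ypm":15}],"urw":{"b":{"am":71,"q":49,"zs":10},"nd":{"bda":10,"li":98,"mzy":85,"ya":35},"w":{"ikk":44,"wj":69}}}
After op 4 (remove /urw/nd/bda): {"lc":44,"qhf":[{"d":74,"e":36,"xgp":1},62,{"h":74,"nx":97,"qiz":85},[13,46,49],{"sgk":97,"ypm":15}],"urw":{"b":{"am":71,"q":49,"zs":10},"nd":{"li":98,"mzy":85,"ya":35},"w":{"ikk":44,"wj":69}}}
After op 5 (remove /urw/nd/ya): {"lc":44,"qhf":[{"d":74,"e":36,"xgp":1},62,{"h":74,"nx":97,"qiz":85},[13,46,49],{"sgk":97,"ypm":15}],"urw":{"b":{"am":71,"q":49,"zs":10},"nd":{"li":98,"mzy":85},"w":{"ikk":44,"wj":69}}}
After op 6 (add /urw/nd/li 3): {"lc":44,"qhf":[{"d":74,"e":36,"xgp":1},62,{"h":74,"nx":97,"qiz":85},[13,46,49],{"sgk":97,"ypm":15}],"urw":{"b":{"am":71,"q":49,"zs":10},"nd":{"li":3,"mzy":85},"w":{"ikk":44,"wj":69}}}
After op 7 (remove /qhf/2/qiz): {"lc":44,"qhf":[{"d":74,"e":36,"xgp":1},62,{"h":74,"nx":97},[13,46,49],{"sgk":97,"ypm":15}],"urw":{"b":{"am":71,"q":49,"zs":10},"nd":{"li":3,"mzy":85},"w":{"ikk":44,"wj":69}}}
After op 8 (remove /urw/w/ikk): {"lc":44,"qhf":[{"d":74,"e":36,"xgp":1},62,{"h":74,"nx":97},[13,46,49],{"sgk":97,"ypm":15}],"urw":{"b":{"am":71,"q":49,"zs":10},"nd":{"li":3,"mzy":85},"w":{"wj":69}}}
Size at path /qhf/3: 3

Answer: 3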